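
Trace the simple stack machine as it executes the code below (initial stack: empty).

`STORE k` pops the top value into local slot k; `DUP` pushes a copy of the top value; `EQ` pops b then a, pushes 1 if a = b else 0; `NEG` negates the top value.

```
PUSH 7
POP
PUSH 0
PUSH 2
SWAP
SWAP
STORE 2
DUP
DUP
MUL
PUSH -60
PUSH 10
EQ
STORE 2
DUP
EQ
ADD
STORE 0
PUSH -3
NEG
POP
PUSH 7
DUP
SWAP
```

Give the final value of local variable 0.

1

PUSH 7   → 7
POP      → (empty)
PUSH 0   → 0
PUSH 2   → 0 2
SWAP     → 2 0
SWAP     → 0 2
STORE 2  → 0
DUP      → 0 0
DUP      → 0 0 0
MUL      → 0 0
PUSH -60 → 0 0 -60
PUSH 10  → 0 0 -60 10
EQ       → 0 0 0
STORE 2  → 0 0
DUP      → 0 0 0
EQ       → 0 1
ADD      → 1
STORE 0  → (empty)
PUSH -3  → -3
NEG      → 3
POP      → (empty)
PUSH 7   → 7
DUP      → 7 7
SWAP     → 7 7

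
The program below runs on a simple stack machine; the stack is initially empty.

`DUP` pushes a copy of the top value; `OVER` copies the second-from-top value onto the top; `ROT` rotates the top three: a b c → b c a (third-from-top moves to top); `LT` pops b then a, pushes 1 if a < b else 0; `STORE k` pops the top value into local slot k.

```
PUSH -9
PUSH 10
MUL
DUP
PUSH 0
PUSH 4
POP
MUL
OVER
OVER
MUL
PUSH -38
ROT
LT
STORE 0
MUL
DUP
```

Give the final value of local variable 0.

PUSH -9  -> -9
PUSH 10  -> -9 10
MUL      -> -90
DUP      -> -90 -90
PUSH 0   -> -90 -90 0
PUSH 4   -> -90 -90 0 4
POP      -> -90 -90 0
MUL      -> -90 0
OVER     -> -90 0 -90
OVER     -> -90 0 -90 0
MUL      -> -90 0 0
PUSH -38 -> -90 0 0 -38
ROT      -> -90 0 -38 0
LT       -> -90 0 1
STORE 0  -> -90 0
MUL      -> 0
DUP      -> 0 0

1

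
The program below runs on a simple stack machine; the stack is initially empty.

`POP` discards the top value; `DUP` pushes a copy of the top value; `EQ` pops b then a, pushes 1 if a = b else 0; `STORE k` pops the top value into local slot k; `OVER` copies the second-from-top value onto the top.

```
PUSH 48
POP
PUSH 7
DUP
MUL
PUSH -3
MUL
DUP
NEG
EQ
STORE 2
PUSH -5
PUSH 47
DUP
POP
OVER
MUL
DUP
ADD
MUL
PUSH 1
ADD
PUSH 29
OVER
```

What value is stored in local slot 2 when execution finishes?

PUSH 48  [48]
POP      []
PUSH 7   [7]
DUP      [7, 7]
MUL      [49]
PUSH -3  [49, -3]
MUL      [-147]
DUP      [-147, -147]
NEG      [-147, 147]
EQ       [0]
STORE 2  []
PUSH -5  [-5]
PUSH 47  [-5, 47]
DUP      [-5, 47, 47]
POP      [-5, 47]
OVER     [-5, 47, -5]
MUL      [-5, -235]
DUP      [-5, -235, -235]
ADD      [-5, -470]
MUL      [2350]
PUSH 1   [2350, 1]
ADD      [2351]
PUSH 29  [2351, 29]
OVER     [2351, 29, 2351]

0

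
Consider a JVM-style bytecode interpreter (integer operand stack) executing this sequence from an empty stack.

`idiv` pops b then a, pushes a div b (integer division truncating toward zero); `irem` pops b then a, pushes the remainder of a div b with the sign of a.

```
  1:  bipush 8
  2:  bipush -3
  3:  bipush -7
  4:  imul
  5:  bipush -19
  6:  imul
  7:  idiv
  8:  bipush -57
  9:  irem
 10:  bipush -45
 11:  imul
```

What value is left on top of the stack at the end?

0

bipush 8   -> 8
bipush -3  -> 8 -3
bipush -7  -> 8 -3 -7
imul       -> 8 21
bipush -19 -> 8 21 -19
imul       -> 8 -399
idiv       -> 0
bipush -57 -> 0 -57
irem       -> 0
bipush -45 -> 0 -45
imul       -> 0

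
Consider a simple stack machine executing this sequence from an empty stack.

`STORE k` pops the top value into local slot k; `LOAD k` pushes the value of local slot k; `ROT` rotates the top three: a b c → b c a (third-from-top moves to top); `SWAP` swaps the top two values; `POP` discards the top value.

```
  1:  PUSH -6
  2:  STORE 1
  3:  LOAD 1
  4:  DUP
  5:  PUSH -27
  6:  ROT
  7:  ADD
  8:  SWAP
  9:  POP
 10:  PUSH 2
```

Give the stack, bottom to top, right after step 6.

PUSH -6   [-6]
STORE 1   []
LOAD 1    [-6]
DUP       [-6, -6]
PUSH -27  [-6, -6, -27]
ROT       [-6, -27, -6]

[-6, -27, -6]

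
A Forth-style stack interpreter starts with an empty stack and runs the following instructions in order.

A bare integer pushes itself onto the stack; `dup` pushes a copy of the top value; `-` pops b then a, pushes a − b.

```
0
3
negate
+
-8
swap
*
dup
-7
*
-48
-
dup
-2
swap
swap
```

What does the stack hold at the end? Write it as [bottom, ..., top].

[24, -120, -120, -2]

0      -> [0]
3      -> [0, 3]
negate -> [0, -3]
+      -> [-3]
-8     -> [-3, -8]
swap   -> [-8, -3]
*      -> [24]
dup    -> [24, 24]
-7     -> [24, 24, -7]
*      -> [24, -168]
-48    -> [24, -168, -48]
-      -> [24, -120]
dup    -> [24, -120, -120]
-2     -> [24, -120, -120, -2]
swap   -> [24, -120, -2, -120]
swap   -> [24, -120, -120, -2]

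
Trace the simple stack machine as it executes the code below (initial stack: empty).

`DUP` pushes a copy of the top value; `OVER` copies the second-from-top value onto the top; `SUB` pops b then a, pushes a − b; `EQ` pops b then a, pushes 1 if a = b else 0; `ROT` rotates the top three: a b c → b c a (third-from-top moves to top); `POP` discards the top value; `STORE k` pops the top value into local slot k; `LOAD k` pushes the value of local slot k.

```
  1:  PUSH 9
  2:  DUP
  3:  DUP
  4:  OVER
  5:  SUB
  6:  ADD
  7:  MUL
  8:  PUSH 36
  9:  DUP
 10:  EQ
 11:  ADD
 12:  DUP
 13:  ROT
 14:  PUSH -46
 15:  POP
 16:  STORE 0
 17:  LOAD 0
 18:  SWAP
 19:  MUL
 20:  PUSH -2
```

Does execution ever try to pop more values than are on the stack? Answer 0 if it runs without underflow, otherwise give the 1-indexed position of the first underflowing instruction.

13

PUSH 9   [9]
DUP      [9, 9]
DUP      [9, 9, 9]
OVER     [9, 9, 9, 9]
SUB      [9, 9, 0]
ADD      [9, 9]
MUL      [81]
PUSH 36  [81, 36]
DUP      [81, 36, 36]
EQ       [81, 1]
ADD      [82]
DUP      [82, 82]
ROT  — needs 3 operands, stack has 2 → underflow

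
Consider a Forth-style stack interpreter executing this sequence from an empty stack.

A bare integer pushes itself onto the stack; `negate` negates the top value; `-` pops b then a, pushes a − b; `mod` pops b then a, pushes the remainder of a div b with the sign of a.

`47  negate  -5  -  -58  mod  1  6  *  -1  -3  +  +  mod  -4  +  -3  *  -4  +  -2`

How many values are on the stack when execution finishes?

47     → [47]
negate → [-47]
-5     → [-47, -5]
-      → [-42]
-58    → [-42, -58]
mod    → [-42]
1      → [-42, 1]
6      → [-42, 1, 6]
*      → [-42, 6]
-1     → [-42, 6, -1]
-3     → [-42, 6, -1, -3]
+      → [-42, 6, -4]
+      → [-42, 2]
mod    → [0]
-4     → [0, -4]
+      → [-4]
-3     → [-4, -3]
*      → [12]
-4     → [12, -4]
+      → [8]
-2     → [8, -2]

2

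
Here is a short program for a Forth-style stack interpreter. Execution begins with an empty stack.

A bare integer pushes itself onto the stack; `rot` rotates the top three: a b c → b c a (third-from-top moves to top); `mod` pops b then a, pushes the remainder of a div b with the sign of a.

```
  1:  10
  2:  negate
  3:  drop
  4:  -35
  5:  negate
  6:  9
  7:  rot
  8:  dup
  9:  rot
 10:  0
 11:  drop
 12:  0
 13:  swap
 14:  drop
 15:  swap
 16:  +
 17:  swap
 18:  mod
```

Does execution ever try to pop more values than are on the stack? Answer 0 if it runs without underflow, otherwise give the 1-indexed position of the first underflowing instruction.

7

10     : 10
negate : -10
drop   : (empty)
-35    : -35
negate : 35
9      : 35 9
rot  — needs 3 operands, stack has 2 → underflow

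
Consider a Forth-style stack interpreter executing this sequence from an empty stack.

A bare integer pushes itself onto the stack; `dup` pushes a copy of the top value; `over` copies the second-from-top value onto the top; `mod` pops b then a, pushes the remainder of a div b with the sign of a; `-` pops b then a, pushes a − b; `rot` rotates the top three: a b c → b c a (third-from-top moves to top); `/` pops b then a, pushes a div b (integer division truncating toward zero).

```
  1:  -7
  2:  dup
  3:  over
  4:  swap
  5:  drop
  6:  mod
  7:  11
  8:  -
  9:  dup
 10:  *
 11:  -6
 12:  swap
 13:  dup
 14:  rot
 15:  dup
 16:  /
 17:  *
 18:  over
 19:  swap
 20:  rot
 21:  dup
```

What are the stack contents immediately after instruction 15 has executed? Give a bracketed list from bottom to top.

-7    -7
dup   -7 -7
over  -7 -7 -7
swap  -7 -7 -7
drop  -7 -7
mod   0
11    0 11
-     -11
dup   -11 -11
*     121
-6    121 -6
swap  -6 121
dup   -6 121 121
rot   121 121 -6
dup   121 121 -6 -6

[121, 121, -6, -6]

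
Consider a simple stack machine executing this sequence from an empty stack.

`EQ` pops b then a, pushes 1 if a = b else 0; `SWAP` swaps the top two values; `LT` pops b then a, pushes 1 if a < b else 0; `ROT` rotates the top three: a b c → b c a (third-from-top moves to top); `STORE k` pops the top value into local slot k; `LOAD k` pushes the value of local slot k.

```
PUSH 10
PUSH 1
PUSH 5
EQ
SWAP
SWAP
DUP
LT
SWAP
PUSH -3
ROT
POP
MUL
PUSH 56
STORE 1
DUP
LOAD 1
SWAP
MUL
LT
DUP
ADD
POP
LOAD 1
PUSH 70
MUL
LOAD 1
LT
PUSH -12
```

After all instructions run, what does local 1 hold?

56

PUSH 10  : 10
PUSH 1   : 10 1
PUSH 5   : 10 1 5
EQ       : 10 0
SWAP     : 0 10
SWAP     : 10 0
DUP      : 10 0 0
LT       : 10 0
SWAP     : 0 10
PUSH -3  : 0 10 -3
ROT      : 10 -3 0
POP      : 10 -3
MUL      : -30
PUSH 56  : -30 56
STORE 1  : -30
DUP      : -30 -30
LOAD 1   : -30 -30 56
SWAP     : -30 56 -30
MUL      : -30 -1680
LT       : 0
DUP      : 0 0
ADD      : 0
POP      : (empty)
LOAD 1   : 56
PUSH 70  : 56 70
MUL      : 3920
LOAD 1   : 3920 56
LT       : 0
PUSH -12 : 0 -12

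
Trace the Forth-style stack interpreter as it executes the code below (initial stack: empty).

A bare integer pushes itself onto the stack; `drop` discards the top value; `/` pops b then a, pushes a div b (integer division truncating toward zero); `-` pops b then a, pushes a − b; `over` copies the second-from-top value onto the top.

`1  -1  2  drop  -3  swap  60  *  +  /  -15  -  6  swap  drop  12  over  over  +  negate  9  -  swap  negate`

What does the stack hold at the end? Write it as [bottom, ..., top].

1      → 1
-1     → 1 -1
2      → 1 -1 2
drop   → 1 -1
-3     → 1 -1 -3
swap   → 1 -3 -1
60     → 1 -3 -1 60
*      → 1 -3 -60
+      → 1 -63
/      → 0
-15    → 0 -15
-      → 15
6      → 15 6
swap   → 6 15
drop   → 6
12     → 6 12
over   → 6 12 6
over   → 6 12 6 12
+      → 6 12 18
negate → 6 12 -18
9      → 6 12 -18 9
-      → 6 12 -27
swap   → 6 -27 12
negate → 6 -27 -12

[6, -27, -12]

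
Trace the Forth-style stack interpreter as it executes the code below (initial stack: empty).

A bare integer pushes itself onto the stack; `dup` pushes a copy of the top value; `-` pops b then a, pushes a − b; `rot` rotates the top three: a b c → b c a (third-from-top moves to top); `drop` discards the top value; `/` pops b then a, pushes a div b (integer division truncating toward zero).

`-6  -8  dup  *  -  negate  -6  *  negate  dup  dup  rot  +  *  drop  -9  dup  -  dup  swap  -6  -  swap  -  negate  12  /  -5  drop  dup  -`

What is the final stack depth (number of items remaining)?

1

-6     -> [-6]
-8     -> [-6, -8]
dup    -> [-6, -8, -8]
*      -> [-6, 64]
-      -> [-70]
negate -> [70]
-6     -> [70, -6]
*      -> [-420]
negate -> [420]
dup    -> [420, 420]
dup    -> [420, 420, 420]
rot    -> [420, 420, 420]
+      -> [420, 840]
*      -> [352800]
drop   -> []
-9     -> [-9]
dup    -> [-9, -9]
-      -> [0]
dup    -> [0, 0]
swap   -> [0, 0]
-6     -> [0, 0, -6]
-      -> [0, 6]
swap   -> [6, 0]
-      -> [6]
negate -> [-6]
12     -> [-6, 12]
/      -> [0]
-5     -> [0, -5]
drop   -> [0]
dup    -> [0, 0]
-      -> [0]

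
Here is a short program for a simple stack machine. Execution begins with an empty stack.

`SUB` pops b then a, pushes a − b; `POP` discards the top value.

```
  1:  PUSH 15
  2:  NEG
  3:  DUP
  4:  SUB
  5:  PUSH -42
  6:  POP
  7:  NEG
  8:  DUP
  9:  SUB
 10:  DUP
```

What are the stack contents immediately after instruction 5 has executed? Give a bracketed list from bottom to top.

PUSH 15  -> 15
NEG      -> -15
DUP      -> -15 -15
SUB      -> 0
PUSH -42 -> 0 -42

[0, -42]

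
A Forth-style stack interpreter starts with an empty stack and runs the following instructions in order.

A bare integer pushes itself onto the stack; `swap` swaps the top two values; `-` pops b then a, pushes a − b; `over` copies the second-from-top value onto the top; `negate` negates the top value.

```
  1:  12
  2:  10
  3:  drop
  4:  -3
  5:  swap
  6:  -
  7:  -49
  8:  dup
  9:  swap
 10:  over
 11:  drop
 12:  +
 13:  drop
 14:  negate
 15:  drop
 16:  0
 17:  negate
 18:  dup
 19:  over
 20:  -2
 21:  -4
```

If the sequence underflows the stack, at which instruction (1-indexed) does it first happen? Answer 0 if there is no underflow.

12     -> 12
10     -> 12 10
drop   -> 12
-3     -> 12 -3
swap   -> -3 12
-      -> -15
-49    -> -15 -49
dup    -> -15 -49 -49
swap   -> -15 -49 -49
over   -> -15 -49 -49 -49
drop   -> -15 -49 -49
+      -> -15 -98
drop   -> -15
negate -> 15
drop   -> (empty)
0      -> 0
negate -> 0
dup    -> 0 0
over   -> 0 0 0
-2     -> 0 0 0 -2
-4     -> 0 0 0 -2 -4

0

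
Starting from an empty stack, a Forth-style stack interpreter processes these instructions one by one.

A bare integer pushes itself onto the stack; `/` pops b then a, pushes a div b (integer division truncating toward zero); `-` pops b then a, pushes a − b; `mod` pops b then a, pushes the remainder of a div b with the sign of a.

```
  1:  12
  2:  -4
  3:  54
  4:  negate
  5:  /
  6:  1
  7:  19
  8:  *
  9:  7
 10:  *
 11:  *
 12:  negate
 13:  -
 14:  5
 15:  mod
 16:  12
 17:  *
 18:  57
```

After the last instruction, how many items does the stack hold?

12     : 12
-4     : 12 -4
54     : 12 -4 54
negate : 12 -4 -54
/      : 12 0
1      : 12 0 1
19     : 12 0 1 19
*      : 12 0 19
7      : 12 0 19 7
*      : 12 0 133
*      : 12 0
negate : 12 0
-      : 12
5      : 12 5
mod    : 2
12     : 2 12
*      : 24
57     : 24 57

2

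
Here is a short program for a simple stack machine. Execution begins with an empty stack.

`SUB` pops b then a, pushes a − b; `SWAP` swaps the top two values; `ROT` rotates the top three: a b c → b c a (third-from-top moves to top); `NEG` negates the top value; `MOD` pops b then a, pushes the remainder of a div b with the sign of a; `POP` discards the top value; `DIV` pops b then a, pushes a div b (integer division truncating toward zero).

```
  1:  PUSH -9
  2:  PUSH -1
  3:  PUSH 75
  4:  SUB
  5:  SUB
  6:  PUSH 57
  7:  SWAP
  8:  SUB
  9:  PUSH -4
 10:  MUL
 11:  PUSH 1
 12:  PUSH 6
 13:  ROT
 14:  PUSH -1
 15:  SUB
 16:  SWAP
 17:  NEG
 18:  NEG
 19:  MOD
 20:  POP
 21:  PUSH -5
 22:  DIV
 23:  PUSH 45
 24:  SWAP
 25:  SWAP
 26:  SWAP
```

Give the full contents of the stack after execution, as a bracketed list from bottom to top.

PUSH -9 : -9
PUSH -1 : -9 -1
PUSH 75 : -9 -1 75
SUB     : -9 -76
SUB     : 67
PUSH 57 : 67 57
SWAP    : 57 67
SUB     : -10
PUSH -4 : -10 -4
MUL     : 40
PUSH 1  : 40 1
PUSH 6  : 40 1 6
ROT     : 1 6 40
PUSH -1 : 1 6 40 -1
SUB     : 1 6 41
SWAP    : 1 41 6
NEG     : 1 41 -6
NEG     : 1 41 6
MOD     : 1 5
POP     : 1
PUSH -5 : 1 -5
DIV     : 0
PUSH 45 : 0 45
SWAP    : 45 0
SWAP    : 0 45
SWAP    : 45 0

[45, 0]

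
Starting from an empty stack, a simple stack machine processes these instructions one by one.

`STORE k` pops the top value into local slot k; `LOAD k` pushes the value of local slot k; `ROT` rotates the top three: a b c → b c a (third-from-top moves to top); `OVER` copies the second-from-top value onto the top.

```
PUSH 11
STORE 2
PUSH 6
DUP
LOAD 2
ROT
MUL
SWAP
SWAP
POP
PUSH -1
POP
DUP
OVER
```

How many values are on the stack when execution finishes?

3

PUSH 11 → 11
STORE 2 → (empty)
PUSH 6  → 6
DUP     → 6 6
LOAD 2  → 6 6 11
ROT     → 6 11 6
MUL     → 6 66
SWAP    → 66 6
SWAP    → 6 66
POP     → 6
PUSH -1 → 6 -1
POP     → 6
DUP     → 6 6
OVER    → 6 6 6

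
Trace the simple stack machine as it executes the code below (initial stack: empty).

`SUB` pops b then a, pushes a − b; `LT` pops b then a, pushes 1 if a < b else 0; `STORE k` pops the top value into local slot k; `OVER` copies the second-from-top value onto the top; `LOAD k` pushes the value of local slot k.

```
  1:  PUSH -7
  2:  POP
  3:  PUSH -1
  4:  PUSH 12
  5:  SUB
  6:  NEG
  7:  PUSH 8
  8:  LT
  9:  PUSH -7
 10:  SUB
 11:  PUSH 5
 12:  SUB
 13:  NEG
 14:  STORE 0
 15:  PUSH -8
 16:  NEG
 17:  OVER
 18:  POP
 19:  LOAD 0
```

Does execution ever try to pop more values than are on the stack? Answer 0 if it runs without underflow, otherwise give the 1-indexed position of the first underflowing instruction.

17

PUSH -7 : -7
POP     : (empty)
PUSH -1 : -1
PUSH 12 : -1 12
SUB     : -13
NEG     : 13
PUSH 8  : 13 8
LT      : 0
PUSH -7 : 0 -7
SUB     : 7
PUSH 5  : 7 5
SUB     : 2
NEG     : -2
STORE 0 : (empty)
PUSH -8 : -8
NEG     : 8
OVER  — needs 2 operands, stack has 1 → underflow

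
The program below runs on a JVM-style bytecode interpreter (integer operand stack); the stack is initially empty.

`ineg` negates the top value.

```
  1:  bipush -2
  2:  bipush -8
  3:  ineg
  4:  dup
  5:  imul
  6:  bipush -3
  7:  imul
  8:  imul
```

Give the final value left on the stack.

384

bipush -2  [-2]
bipush -8  [-2, -8]
ineg       [-2, 8]
dup        [-2, 8, 8]
imul       [-2, 64]
bipush -3  [-2, 64, -3]
imul       [-2, -192]
imul       [384]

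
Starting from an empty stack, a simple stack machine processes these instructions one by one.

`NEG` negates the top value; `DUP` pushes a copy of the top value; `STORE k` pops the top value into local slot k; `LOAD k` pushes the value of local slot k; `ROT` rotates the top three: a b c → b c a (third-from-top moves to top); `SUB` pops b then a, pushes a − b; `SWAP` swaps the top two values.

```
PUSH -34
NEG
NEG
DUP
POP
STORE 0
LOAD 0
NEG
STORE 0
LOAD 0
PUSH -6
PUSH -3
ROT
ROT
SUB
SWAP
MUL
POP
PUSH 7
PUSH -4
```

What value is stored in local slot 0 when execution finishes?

PUSH -34 : [-34]
NEG      : [34]
NEG      : [-34]
DUP      : [-34, -34]
POP      : [-34]
STORE 0  : []
LOAD 0   : [-34]
NEG      : [34]
STORE 0  : []
LOAD 0   : [34]
PUSH -6  : [34, -6]
PUSH -3  : [34, -6, -3]
ROT      : [-6, -3, 34]
ROT      : [-3, 34, -6]
SUB      : [-3, 40]
SWAP     : [40, -3]
MUL      : [-120]
POP      : []
PUSH 7   : [7]
PUSH -4  : [7, -4]

34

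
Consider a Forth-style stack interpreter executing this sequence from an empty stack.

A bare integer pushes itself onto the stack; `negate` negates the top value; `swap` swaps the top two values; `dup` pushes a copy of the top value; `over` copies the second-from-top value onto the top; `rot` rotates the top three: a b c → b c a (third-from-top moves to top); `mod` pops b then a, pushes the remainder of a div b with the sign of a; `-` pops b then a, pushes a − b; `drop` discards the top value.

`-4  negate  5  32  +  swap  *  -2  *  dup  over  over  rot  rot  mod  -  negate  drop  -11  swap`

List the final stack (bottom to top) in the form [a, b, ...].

-4     -> [-4]
negate -> [4]
5      -> [4, 5]
32     -> [4, 5, 32]
+      -> [4, 37]
swap   -> [37, 4]
*      -> [148]
-2     -> [148, -2]
*      -> [-296]
dup    -> [-296, -296]
over   -> [-296, -296, -296]
over   -> [-296, -296, -296, -296]
rot    -> [-296, -296, -296, -296]
rot    -> [-296, -296, -296, -296]
mod    -> [-296, -296, 0]
-      -> [-296, -296]
negate -> [-296, 296]
drop   -> [-296]
-11    -> [-296, -11]
swap   -> [-11, -296]

[-11, -296]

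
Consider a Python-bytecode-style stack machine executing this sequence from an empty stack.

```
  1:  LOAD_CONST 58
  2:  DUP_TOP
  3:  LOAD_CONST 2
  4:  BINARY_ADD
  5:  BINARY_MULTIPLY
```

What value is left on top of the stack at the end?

3480

LOAD_CONST 58    58
DUP_TOP          58 58
LOAD_CONST 2     58 58 2
BINARY_ADD       58 60
BINARY_MULTIPLY  3480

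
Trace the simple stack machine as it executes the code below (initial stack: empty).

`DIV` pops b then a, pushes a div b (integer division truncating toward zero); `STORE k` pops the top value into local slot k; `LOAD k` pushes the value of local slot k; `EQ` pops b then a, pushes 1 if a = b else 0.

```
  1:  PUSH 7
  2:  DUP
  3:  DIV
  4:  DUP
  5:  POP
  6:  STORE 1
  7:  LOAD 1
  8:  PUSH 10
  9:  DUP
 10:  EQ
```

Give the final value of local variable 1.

1

PUSH 7   7
DUP      7 7
DIV      1
DUP      1 1
POP      1
STORE 1  (empty)
LOAD 1   1
PUSH 10  1 10
DUP      1 10 10
EQ       1 1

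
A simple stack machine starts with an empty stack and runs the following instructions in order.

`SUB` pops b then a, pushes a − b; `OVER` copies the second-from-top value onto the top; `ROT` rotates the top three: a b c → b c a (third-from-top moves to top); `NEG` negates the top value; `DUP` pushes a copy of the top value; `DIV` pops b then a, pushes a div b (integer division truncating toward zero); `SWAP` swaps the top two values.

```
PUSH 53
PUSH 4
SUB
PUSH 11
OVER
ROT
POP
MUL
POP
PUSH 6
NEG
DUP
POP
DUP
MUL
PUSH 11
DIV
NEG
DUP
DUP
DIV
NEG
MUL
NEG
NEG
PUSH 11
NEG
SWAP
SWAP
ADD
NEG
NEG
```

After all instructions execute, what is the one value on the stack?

PUSH 53 -> [53]
PUSH 4  -> [53, 4]
SUB     -> [49]
PUSH 11 -> [49, 11]
OVER    -> [49, 11, 49]
ROT     -> [11, 49, 49]
POP     -> [11, 49]
MUL     -> [539]
POP     -> []
PUSH 6  -> [6]
NEG     -> [-6]
DUP     -> [-6, -6]
POP     -> [-6]
DUP     -> [-6, -6]
MUL     -> [36]
PUSH 11 -> [36, 11]
DIV     -> [3]
NEG     -> [-3]
DUP     -> [-3, -3]
DUP     -> [-3, -3, -3]
DIV     -> [-3, 1]
NEG     -> [-3, -1]
MUL     -> [3]
NEG     -> [-3]
NEG     -> [3]
PUSH 11 -> [3, 11]
NEG     -> [3, -11]
SWAP    -> [-11, 3]
SWAP    -> [3, -11]
ADD     -> [-8]
NEG     -> [8]
NEG     -> [-8]

-8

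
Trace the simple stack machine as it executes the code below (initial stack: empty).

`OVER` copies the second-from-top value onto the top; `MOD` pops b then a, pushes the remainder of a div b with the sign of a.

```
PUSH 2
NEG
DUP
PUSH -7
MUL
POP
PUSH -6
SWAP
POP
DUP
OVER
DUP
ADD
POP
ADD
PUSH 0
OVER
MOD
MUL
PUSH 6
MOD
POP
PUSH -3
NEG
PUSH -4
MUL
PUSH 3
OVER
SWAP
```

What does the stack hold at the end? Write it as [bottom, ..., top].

PUSH 2  → 2
NEG     → -2
DUP     → -2 -2
PUSH -7 → -2 -2 -7
MUL     → -2 14
POP     → -2
PUSH -6 → -2 -6
SWAP    → -6 -2
POP     → -6
DUP     → -6 -6
OVER    → -6 -6 -6
DUP     → -6 -6 -6 -6
ADD     → -6 -6 -12
POP     → -6 -6
ADD     → -12
PUSH 0  → -12 0
OVER    → -12 0 -12
MOD     → -12 0
MUL     → 0
PUSH 6  → 0 6
MOD     → 0
POP     → (empty)
PUSH -3 → -3
NEG     → 3
PUSH -4 → 3 -4
MUL     → -12
PUSH 3  → -12 3
OVER    → -12 3 -12
SWAP    → -12 -12 3

[-12, -12, 3]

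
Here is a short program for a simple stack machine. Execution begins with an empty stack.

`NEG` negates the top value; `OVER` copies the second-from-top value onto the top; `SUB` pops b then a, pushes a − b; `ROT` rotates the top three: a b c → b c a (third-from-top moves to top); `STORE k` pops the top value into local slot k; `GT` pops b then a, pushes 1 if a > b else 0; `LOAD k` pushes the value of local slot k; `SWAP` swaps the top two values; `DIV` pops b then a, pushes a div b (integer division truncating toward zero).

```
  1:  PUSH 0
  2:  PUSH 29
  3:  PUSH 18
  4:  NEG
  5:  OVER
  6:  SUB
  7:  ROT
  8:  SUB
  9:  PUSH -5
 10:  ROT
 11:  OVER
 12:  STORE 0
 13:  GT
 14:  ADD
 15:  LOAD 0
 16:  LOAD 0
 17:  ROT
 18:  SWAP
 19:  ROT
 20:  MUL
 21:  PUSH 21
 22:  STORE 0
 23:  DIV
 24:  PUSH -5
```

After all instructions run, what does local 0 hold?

PUSH 0  → 0
PUSH 29 → 0 29
PUSH 18 → 0 29 18
NEG     → 0 29 -18
OVER    → 0 29 -18 29
SUB     → 0 29 -47
ROT     → 29 -47 0
SUB     → 29 -47
PUSH -5 → 29 -47 -5
ROT     → -47 -5 29
OVER    → -47 -5 29 -5
STORE 0 → -47 -5 29
GT      → -47 0
ADD     → -47
LOAD 0  → -47 -5
LOAD 0  → -47 -5 -5
ROT     → -5 -5 -47
SWAP    → -5 -47 -5
ROT     → -47 -5 -5
MUL     → -47 25
PUSH 21 → -47 25 21
STORE 0 → -47 25
DIV     → -1
PUSH -5 → -1 -5

21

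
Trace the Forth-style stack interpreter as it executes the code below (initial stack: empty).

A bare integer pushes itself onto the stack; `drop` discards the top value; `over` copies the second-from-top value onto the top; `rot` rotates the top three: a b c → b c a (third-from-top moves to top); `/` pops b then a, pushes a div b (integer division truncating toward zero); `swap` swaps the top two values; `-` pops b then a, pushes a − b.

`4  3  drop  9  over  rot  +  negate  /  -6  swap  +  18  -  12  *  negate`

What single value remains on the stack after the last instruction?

300

4      : [4]
3      : [4, 3]
drop   : [4]
9      : [4, 9]
over   : [4, 9, 4]
rot    : [9, 4, 4]
+      : [9, 8]
negate : [9, -8]
/      : [-1]
-6     : [-1, -6]
swap   : [-6, -1]
+      : [-7]
18     : [-7, 18]
-      : [-25]
12     : [-25, 12]
*      : [-300]
negate : [300]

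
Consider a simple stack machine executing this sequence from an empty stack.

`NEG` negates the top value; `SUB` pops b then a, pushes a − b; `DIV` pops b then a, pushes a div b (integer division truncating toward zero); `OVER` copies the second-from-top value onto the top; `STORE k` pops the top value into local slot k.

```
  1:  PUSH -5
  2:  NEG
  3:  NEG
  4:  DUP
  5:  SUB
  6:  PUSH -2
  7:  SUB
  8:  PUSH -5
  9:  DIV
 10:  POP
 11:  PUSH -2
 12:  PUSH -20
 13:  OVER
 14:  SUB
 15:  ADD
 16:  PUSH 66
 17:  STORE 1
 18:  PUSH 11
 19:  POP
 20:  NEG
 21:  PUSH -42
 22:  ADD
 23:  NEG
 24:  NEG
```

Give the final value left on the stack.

PUSH -5  → [-5]
NEG      → [5]
NEG      → [-5]
DUP      → [-5, -5]
SUB      → [0]
PUSH -2  → [0, -2]
SUB      → [2]
PUSH -5  → [2, -5]
DIV      → [0]
POP      → []
PUSH -2  → [-2]
PUSH -20 → [-2, -20]
OVER     → [-2, -20, -2]
SUB      → [-2, -18]
ADD      → [-20]
PUSH 66  → [-20, 66]
STORE 1  → [-20]
PUSH 11  → [-20, 11]
POP      → [-20]
NEG      → [20]
PUSH -42 → [20, -42]
ADD      → [-22]
NEG      → [22]
NEG      → [-22]

-22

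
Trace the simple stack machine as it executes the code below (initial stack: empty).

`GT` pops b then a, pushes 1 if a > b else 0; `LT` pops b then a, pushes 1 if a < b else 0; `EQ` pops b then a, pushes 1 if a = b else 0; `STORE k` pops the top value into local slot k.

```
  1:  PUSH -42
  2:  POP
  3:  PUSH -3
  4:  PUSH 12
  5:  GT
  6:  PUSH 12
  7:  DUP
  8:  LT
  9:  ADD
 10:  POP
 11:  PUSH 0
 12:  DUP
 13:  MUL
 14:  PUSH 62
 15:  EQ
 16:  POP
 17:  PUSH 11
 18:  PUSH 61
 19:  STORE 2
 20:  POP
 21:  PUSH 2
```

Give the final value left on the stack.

2

PUSH -42 -> -42
POP      -> (empty)
PUSH -3  -> -3
PUSH 12  -> -3 12
GT       -> 0
PUSH 12  -> 0 12
DUP      -> 0 12 12
LT       -> 0 0
ADD      -> 0
POP      -> (empty)
PUSH 0   -> 0
DUP      -> 0 0
MUL      -> 0
PUSH 62  -> 0 62
EQ       -> 0
POP      -> (empty)
PUSH 11  -> 11
PUSH 61  -> 11 61
STORE 2  -> 11
POP      -> (empty)
PUSH 2   -> 2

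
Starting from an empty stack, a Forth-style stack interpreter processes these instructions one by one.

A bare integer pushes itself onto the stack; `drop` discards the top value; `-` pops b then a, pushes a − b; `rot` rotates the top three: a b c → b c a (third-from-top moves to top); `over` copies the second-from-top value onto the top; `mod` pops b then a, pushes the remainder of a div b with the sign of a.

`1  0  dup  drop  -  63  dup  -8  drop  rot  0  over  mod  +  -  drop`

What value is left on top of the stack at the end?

63

1    → 1
0    → 1 0
dup  → 1 0 0
drop → 1 0
-    → 1
63   → 1 63
dup  → 1 63 63
-8   → 1 63 63 -8
drop → 1 63 63
rot  → 63 63 1
0    → 63 63 1 0
over → 63 63 1 0 1
mod  → 63 63 1 0
+    → 63 63 1
-    → 63 62
drop → 63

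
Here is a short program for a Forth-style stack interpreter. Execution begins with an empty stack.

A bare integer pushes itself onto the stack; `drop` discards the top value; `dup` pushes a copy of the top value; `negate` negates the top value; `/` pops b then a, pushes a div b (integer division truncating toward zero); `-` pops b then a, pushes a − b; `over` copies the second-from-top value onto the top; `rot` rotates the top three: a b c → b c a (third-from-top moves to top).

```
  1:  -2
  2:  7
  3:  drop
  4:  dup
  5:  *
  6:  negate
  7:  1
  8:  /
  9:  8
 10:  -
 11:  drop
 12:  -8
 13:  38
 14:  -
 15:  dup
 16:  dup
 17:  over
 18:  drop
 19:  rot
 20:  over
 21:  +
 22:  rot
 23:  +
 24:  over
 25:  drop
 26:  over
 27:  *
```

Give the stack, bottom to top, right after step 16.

-2      [-2]
7       [-2, 7]
drop    [-2]
dup     [-2, -2]
*       [4]
negate  [-4]
1       [-4, 1]
/       [-4]
8       [-4, 8]
-       [-12]
drop    []
-8      [-8]
38      [-8, 38]
-       [-46]
dup     [-46, -46]
dup     [-46, -46, -46]

[-46, -46, -46]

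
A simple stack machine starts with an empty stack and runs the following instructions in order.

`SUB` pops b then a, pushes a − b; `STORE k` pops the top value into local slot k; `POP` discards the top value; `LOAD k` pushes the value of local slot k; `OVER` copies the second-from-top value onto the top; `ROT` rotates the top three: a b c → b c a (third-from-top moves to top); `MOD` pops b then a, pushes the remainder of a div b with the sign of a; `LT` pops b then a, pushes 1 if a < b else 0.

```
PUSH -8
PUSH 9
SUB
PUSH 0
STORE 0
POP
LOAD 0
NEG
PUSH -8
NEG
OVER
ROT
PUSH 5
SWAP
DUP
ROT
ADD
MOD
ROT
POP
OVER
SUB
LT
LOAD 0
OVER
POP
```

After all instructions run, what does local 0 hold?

PUSH -8  [-8]
PUSH 9   [-8, 9]
SUB      [-17]
PUSH 0   [-17, 0]
STORE 0  [-17]
POP      []
LOAD 0   [0]
NEG      [0]
PUSH -8  [0, -8]
NEG      [0, 8]
OVER     [0, 8, 0]
ROT      [8, 0, 0]
PUSH 5   [8, 0, 0, 5]
SWAP     [8, 0, 5, 0]
DUP      [8, 0, 5, 0, 0]
ROT      [8, 0, 0, 0, 5]
ADD      [8, 0, 0, 5]
MOD      [8, 0, 0]
ROT      [0, 0, 8]
POP      [0, 0]
OVER     [0, 0, 0]
SUB      [0, 0]
LT       [0]
LOAD 0   [0, 0]
OVER     [0, 0, 0]
POP      [0, 0]

0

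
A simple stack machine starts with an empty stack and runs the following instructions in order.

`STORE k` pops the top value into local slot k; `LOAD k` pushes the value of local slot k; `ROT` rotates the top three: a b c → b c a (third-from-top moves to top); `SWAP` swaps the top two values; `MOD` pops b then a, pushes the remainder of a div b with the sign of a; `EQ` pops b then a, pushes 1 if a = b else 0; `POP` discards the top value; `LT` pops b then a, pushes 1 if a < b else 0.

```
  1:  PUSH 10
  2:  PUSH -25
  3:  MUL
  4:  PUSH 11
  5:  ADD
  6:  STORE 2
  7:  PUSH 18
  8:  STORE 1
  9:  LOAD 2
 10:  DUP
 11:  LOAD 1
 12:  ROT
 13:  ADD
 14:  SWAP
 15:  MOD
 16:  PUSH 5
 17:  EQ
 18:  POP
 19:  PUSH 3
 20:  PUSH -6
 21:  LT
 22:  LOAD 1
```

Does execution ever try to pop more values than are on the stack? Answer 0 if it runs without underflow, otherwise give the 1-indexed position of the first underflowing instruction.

PUSH 10  : 10
PUSH -25 : 10 -25
MUL      : -250
PUSH 11  : -250 11
ADD      : -239
STORE 2  : (empty)
PUSH 18  : 18
STORE 1  : (empty)
LOAD 2   : -239
DUP      : -239 -239
LOAD 1   : -239 -239 18
ROT      : -239 18 -239
ADD      : -239 -221
SWAP     : -221 -239
MOD      : -221
PUSH 5   : -221 5
EQ       : 0
POP      : (empty)
PUSH 3   : 3
PUSH -6  : 3 -6
LT       : 0
LOAD 1   : 0 18

0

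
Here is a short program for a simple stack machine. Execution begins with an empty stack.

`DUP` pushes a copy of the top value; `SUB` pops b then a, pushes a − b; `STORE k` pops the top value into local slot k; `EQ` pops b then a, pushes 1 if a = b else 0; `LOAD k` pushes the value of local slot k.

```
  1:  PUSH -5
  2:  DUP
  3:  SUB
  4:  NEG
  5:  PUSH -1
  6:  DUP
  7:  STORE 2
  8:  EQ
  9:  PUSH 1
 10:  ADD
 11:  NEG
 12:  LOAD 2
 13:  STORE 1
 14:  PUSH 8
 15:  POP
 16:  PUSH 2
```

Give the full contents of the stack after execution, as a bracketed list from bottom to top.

PUSH -5 -> [-5]
DUP     -> [-5, -5]
SUB     -> [0]
NEG     -> [0]
PUSH -1 -> [0, -1]
DUP     -> [0, -1, -1]
STORE 2 -> [0, -1]
EQ      -> [0]
PUSH 1  -> [0, 1]
ADD     -> [1]
NEG     -> [-1]
LOAD 2  -> [-1, -1]
STORE 1 -> [-1]
PUSH 8  -> [-1, 8]
POP     -> [-1]
PUSH 2  -> [-1, 2]

[-1, 2]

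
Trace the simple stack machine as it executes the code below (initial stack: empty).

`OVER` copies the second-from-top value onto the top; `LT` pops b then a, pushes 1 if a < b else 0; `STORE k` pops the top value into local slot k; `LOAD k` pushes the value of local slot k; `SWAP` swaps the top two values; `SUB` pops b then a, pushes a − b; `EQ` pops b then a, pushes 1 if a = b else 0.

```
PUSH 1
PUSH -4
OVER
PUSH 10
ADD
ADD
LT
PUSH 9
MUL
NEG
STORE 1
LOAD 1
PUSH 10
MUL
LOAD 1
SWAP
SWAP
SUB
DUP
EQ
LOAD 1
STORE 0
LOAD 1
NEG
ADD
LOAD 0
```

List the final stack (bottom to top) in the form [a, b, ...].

[10, -9]

PUSH 1   1
PUSH -4  1 -4
OVER     1 -4 1
PUSH 10  1 -4 1 10
ADD      1 -4 11
ADD      1 7
LT       1
PUSH 9   1 9
MUL      9
NEG      -9
STORE 1  (empty)
LOAD 1   -9
PUSH 10  -9 10
MUL      -90
LOAD 1   -90 -9
SWAP     -9 -90
SWAP     -90 -9
SUB      -81
DUP      -81 -81
EQ       1
LOAD 1   1 -9
STORE 0  1
LOAD 1   1 -9
NEG      1 9
ADD      10
LOAD 0   10 -9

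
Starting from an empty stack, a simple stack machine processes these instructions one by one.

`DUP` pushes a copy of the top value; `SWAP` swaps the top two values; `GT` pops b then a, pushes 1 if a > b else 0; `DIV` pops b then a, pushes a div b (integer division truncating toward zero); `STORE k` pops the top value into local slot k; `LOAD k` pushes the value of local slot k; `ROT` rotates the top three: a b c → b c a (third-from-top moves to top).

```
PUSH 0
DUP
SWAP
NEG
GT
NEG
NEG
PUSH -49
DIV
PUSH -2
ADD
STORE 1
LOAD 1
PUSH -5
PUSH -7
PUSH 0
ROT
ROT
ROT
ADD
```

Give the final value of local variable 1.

PUSH 0   : 0
DUP      : 0 0
SWAP     : 0 0
NEG      : 0 0
GT       : 0
NEG      : 0
NEG      : 0
PUSH -49 : 0 -49
DIV      : 0
PUSH -2  : 0 -2
ADD      : -2
STORE 1  : (empty)
LOAD 1   : -2
PUSH -5  : -2 -5
PUSH -7  : -2 -5 -7
PUSH 0   : -2 -5 -7 0
ROT      : -2 -7 0 -5
ROT      : -2 0 -5 -7
ROT      : -2 -5 -7 0
ADD      : -2 -5 -7

-2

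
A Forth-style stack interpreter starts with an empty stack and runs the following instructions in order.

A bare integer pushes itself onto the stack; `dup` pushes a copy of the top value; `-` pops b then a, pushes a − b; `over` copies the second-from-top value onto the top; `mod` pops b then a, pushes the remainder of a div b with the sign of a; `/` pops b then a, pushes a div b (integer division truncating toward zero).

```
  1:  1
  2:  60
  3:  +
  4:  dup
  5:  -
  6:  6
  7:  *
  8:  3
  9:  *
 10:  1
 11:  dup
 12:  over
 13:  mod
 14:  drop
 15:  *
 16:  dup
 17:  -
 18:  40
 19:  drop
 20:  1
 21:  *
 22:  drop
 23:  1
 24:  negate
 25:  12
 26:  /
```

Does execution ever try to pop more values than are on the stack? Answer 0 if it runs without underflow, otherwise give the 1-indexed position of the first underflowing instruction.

0

1      → 1
60     → 1 60
+      → 61
dup    → 61 61
-      → 0
6      → 0 6
*      → 0
3      → 0 3
*      → 0
1      → 0 1
dup    → 0 1 1
over   → 0 1 1 1
mod    → 0 1 0
drop   → 0 1
*      → 0
dup    → 0 0
-      → 0
40     → 0 40
drop   → 0
1      → 0 1
*      → 0
drop   → (empty)
1      → 1
negate → -1
12     → -1 12
/      → 0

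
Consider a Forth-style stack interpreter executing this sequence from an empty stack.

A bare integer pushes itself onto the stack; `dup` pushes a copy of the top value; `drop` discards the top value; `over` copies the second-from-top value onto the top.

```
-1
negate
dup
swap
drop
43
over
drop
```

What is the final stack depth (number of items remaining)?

2

-1     : -1
negate : 1
dup    : 1 1
swap   : 1 1
drop   : 1
43     : 1 43
over   : 1 43 1
drop   : 1 43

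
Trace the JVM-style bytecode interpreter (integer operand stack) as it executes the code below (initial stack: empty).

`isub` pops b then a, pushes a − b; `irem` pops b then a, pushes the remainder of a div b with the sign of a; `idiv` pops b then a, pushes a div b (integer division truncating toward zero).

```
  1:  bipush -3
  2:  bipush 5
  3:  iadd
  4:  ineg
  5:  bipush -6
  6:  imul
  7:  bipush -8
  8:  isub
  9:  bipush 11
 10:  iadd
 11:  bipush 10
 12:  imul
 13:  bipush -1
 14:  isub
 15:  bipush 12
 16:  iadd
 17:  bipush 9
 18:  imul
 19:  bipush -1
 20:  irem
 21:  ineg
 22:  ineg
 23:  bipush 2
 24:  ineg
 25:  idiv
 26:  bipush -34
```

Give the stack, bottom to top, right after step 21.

bipush -3 -> -3
bipush 5  -> -3 5
iadd      -> 2
ineg      -> -2
bipush -6 -> -2 -6
imul      -> 12
bipush -8 -> 12 -8
isub      -> 20
bipush 11 -> 20 11
iadd      -> 31
bipush 10 -> 31 10
imul      -> 310
bipush -1 -> 310 -1
isub      -> 311
bipush 12 -> 311 12
iadd      -> 323
bipush 9  -> 323 9
imul      -> 2907
bipush -1 -> 2907 -1
irem      -> 0
ineg      -> 0

[0]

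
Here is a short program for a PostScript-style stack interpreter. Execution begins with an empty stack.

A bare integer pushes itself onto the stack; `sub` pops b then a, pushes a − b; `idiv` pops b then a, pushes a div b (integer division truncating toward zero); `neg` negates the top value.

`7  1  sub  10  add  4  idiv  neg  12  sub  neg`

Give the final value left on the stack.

7     7
1     7 1
sub   6
10    6 10
add   16
4     16 4
idiv  4
neg   -4
12    -4 12
sub   -16
neg   16

16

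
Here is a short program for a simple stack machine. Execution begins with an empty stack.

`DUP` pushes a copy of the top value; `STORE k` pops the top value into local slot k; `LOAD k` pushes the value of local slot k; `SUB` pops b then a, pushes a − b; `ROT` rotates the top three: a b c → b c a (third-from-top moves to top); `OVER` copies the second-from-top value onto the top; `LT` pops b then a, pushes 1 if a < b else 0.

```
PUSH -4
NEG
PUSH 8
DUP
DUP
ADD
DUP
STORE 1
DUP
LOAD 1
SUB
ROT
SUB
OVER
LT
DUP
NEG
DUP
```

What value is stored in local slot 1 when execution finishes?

16

PUSH -4 -> -4
NEG     -> 4
PUSH 8  -> 4 8
DUP     -> 4 8 8
DUP     -> 4 8 8 8
ADD     -> 4 8 16
DUP     -> 4 8 16 16
STORE 1 -> 4 8 16
DUP     -> 4 8 16 16
LOAD 1  -> 4 8 16 16 16
SUB     -> 4 8 16 0
ROT     -> 4 16 0 8
SUB     -> 4 16 -8
OVER    -> 4 16 -8 16
LT      -> 4 16 1
DUP     -> 4 16 1 1
NEG     -> 4 16 1 -1
DUP     -> 4 16 1 -1 -1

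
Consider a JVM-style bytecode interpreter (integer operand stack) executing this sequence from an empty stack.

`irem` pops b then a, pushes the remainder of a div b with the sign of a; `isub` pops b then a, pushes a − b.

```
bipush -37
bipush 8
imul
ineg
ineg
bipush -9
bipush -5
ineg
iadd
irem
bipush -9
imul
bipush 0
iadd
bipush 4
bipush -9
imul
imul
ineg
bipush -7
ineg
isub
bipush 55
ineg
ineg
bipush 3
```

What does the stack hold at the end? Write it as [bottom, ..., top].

bipush -37  -37
bipush 8    -37 8
imul        -296
ineg        296
ineg        -296
bipush -9   -296 -9
bipush -5   -296 -9 -5
ineg        -296 -9 5
iadd        -296 -4
irem        0
bipush -9   0 -9
imul        0
bipush 0    0 0
iadd        0
bipush 4    0 4
bipush -9   0 4 -9
imul        0 -36
imul        0
ineg        0
bipush -7   0 -7
ineg        0 7
isub        -7
bipush 55   -7 55
ineg        -7 -55
ineg        -7 55
bipush 3    -7 55 3

[-7, 55, 3]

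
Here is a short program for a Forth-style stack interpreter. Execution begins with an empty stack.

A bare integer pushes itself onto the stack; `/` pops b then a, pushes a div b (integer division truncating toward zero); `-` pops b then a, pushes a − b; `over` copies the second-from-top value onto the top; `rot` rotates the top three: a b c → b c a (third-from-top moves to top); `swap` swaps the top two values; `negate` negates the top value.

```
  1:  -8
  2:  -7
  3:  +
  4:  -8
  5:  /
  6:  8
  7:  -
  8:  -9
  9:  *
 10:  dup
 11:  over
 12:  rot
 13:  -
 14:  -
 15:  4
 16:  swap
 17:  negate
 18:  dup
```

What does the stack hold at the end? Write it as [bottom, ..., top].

-8      -8
-7      -8 -7
+       -15
-8      -15 -8
/       1
8       1 8
-       -7
-9      -7 -9
*       63
dup     63 63
over    63 63 63
rot     63 63 63
-       63 0
-       63
4       63 4
swap    4 63
negate  4 -63
dup     4 -63 -63

[4, -63, -63]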